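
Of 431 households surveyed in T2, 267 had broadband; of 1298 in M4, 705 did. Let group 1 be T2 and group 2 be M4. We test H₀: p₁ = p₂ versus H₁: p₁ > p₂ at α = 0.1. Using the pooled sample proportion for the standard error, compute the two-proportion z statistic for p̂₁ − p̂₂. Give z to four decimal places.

z = 2.7681

p̂₁ = 267/431 = 0.619490, p̂₂ = 705/1298 = 0.543143.
Pooled p̂ = (267+705)/(431+1298) = 972/1729 = 0.562175.
SE = √(p̂(1−p̂)(1/n₁+1/n₂)) = √(0.562175·0.437825·0.0030906) = √(0.000760703) = 0.027581.
z = (0.619490 − 0.543143)/0.027581 = 0.076347/0.027581 = 2.7681.
p-value = P(Z > 2.768) ≈ 0.0028; since p < α = 0.1, reject H₀.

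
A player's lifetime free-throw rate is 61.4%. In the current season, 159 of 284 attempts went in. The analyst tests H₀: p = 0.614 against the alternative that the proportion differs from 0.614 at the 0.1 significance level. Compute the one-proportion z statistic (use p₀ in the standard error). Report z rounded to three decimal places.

p̂ = 159/284 = 0.55986.
Under H₀, SE = √(0.614·0.386/284) = √(0.000834521) = 0.02889.
z = (0.55986 − 0.614)/0.02889 = -0.05414/0.02889 = -1.874.
Two-sided p-value ≈ 2·Φ(−1.874) = 0.0609, so at α = 0.1 we reject H₀.

z = -1.874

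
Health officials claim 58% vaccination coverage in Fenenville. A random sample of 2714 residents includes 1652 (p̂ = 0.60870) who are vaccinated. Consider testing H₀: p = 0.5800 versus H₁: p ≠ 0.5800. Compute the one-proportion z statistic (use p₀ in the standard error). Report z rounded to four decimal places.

z = 3.0289

p̂ = 1652/2714 ≈ 0.608696.
Standard error under H₀: √(0.58×0.42/2714) = 0.009474.
z = (0.608696 − 0.58)/0.009474 = 0.028696/0.009474 = 3.0289.
Two-sided p-value ≈ 2·Φ(−3.029) = 0.0025.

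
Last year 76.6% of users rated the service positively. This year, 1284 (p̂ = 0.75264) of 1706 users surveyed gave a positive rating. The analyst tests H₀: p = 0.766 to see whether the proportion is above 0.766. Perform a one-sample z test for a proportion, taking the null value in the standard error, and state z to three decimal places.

z = -1.304

p̂ = 1284/1706 = 0.752638.
Under H₀, SE = √(0.766·0.234/1706) = √(0.000105067) = 0.010250.
z = (0.752638 − 0.766)/0.010250 = -0.013362/0.010250 = -1.304.
p-value = P(Z > -1.304) ≈ 0.9038.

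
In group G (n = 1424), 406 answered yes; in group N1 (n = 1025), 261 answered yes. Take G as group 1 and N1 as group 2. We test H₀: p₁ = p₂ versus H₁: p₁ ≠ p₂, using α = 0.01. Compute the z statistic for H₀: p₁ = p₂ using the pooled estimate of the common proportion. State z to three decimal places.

p̂₁ = 406/1424 ≈ 0.285112, p̂₂ = 261/1025 ≈ 0.254634.
Pooled p̂ = (406+261)/(1424+1025) = 667/2449 = 0.272356.
SE = √(0.198178 × 0.00167786) = 0.018235.
z = (0.285112 − 0.254634)/0.018235 = 0.030478/0.018235 = 1.671.
Two-sided p-value ≈ 2·Φ(−1.671) = 0.0946; since p > α = 0.01, fail to reject H₀.

z = 1.671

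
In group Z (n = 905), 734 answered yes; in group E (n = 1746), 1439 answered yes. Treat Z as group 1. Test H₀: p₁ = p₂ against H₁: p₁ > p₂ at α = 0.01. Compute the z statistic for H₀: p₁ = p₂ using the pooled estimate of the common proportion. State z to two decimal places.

z = -0.83

p̂₁ = 734/905 = 0.81105, p̂₂ = 1439/1746 = 0.82417.
Pooled p̂ = (734+1439)/(905+1746) = 2173/2651 = 0.81969.
SE = √(0.147798 × 0.00167771) = 0.01575.
z = (0.81105 − 0.82417)/0.01575 = -0.01312/0.01575 = -0.83.
p-value = P(Z > -0.833) ≈ 0.7976. With α = 0.01, fail to reject H₀.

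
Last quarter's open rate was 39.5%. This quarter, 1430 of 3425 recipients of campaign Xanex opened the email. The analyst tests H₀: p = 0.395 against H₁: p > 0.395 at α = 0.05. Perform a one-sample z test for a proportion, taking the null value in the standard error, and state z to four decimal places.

z = 2.6958

p̂ = 1430/3425 ≈ 0.417518.
SE = √(p₀(1−p₀)/n) = √(0.23897/3425) = 0.008353.
z = (0.417518 − 0.395)/0.008353 = 0.022518/0.008353 = 2.6958.
p-value = P(Z > 2.696) ≈ 0.0035; since p < α = 0.05, reject H₀.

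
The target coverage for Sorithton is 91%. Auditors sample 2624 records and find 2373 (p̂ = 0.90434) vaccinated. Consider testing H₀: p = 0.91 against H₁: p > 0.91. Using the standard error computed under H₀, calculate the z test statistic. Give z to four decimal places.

p̂ = 2373/2624 ≈ 0.9043445.
Standard error under H₀: √(0.91×0.09/2624) = 0.0055868.
z = (0.9043445 − 0.91)/0.0055868 = -0.0056555/0.0055868 = -1.0123.
p-value = P(Z > -1.012) ≈ 0.8443.

z = -1.0123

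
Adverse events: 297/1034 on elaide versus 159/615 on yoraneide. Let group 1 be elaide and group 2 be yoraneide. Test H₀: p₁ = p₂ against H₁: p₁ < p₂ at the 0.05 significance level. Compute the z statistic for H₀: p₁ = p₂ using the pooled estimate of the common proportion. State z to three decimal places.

z = 1.260

p̂₁ = 297/1034 = 0.287234, p̂₂ = 159/615 = 0.258537.
Pooled p̂ = (297+159)/(1034+615) = 456/1649 = 0.276531.
SE = √(0.200062 × 0.00259313) = 0.022777.
z = (0.287234 − 0.258537)/0.022777 = 0.028697/0.022777 = 1.260.
p-value = P(Z < 1.260) ≈ 0.8962. With α = 0.05, fail to reject H₀.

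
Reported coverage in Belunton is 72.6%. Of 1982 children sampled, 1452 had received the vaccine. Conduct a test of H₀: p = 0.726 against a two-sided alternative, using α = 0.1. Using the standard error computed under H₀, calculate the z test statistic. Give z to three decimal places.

z = 0.658

p̂ = 1452/1982 = 0.73259.
Standard error under H₀: √(0.726×0.274/1982) = 0.01002.
z = (0.73259 − 0.726)/0.01002 = 0.00659/0.01002 = 0.658.
Two-sided p-value ≈ 2·Φ(−0.658) = 0.5105. With α = 0.1, fail to reject H₀.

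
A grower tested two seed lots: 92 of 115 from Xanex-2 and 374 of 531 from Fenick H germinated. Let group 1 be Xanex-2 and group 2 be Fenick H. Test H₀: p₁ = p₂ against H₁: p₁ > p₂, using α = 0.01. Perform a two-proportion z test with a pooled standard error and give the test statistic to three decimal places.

z = 2.075

p̂₁ = 92/115 = 0.80000, p̂₂ = 374/531 = 0.70433.
Pooled p̂ = (92+374)/(115+531) = 466/646 = 0.72136.
SE = √(p̂(1−p̂)(1/n₁+1/n₂)) = √(0.72136·0.27864·0.0105789) = √(0.00212634) = 0.04611.
z = (0.80000 − 0.70433)/0.04611 = 0.09567/0.04611 = 2.075.
p-value = P(Z > 2.075) ≈ 0.0190. With α = 0.01, fail to reject H₀.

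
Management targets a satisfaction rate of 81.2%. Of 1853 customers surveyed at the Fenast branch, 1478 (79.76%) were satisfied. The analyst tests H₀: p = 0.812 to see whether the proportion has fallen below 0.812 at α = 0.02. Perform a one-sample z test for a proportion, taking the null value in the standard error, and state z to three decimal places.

z = -1.584

p̂ = 1478/1853 ≈ 0.797625.
Under H₀, SE = √(0.812·0.188/1853) = √(8.23832e-05) = 0.009077.
z = (0.797625 − 0.812)/0.009077 = -0.014375/0.009077 = -1.584.
p-value = P(Z < -1.584) ≈ 0.0566, so at α = 0.02 we fail to reject H₀.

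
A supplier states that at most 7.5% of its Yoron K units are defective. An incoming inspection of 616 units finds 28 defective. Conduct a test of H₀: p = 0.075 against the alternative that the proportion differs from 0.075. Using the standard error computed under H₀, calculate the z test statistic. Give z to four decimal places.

z = -2.7841

p̂ = 28/616 ≈ 0.045455.
Standard error under H₀: √(0.075×0.925/616) = 0.010612.
z = (0.045455 − 0.075)/0.010612 = -0.029545/0.010612 = -2.7841.
p-value = 2·P(Z > 2.784) ≈ 0.0054.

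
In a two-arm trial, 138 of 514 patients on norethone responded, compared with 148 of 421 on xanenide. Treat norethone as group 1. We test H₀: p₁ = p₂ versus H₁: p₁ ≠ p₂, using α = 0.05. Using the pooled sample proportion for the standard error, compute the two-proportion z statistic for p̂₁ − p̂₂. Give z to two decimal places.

z = -2.74

p̂₁ = 138/514 = 0.2685, p̂₂ = 148/421 = 0.3515.
Pooled p̂ = (138+148)/(514+421) = 286/935 = 0.3059.
SE = √(p̂(1−p̂)(1/n₁+1/n₂)) = √(0.3059·0.6941·0.00432082) = √(0.00091739) = 0.0303.
z = (0.2685 − 0.3515)/0.0303 = -0.0830/0.0303 = -2.74.
Two-sided p-value ≈ 2·Φ(−2.742) = 0.0061. With α = 0.05, reject H₀.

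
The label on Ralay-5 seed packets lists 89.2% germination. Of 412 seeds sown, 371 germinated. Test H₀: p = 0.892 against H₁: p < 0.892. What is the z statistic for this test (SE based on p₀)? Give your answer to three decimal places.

z = 0.555

p̂ = 371/412 ≈ 0.90049.
SE = √(p₀(1−p₀)/n) = √(0.096336/412) = 0.01529.
z = (0.90049 − 0.892)/0.01529 = 0.00849/0.01529 = 0.555.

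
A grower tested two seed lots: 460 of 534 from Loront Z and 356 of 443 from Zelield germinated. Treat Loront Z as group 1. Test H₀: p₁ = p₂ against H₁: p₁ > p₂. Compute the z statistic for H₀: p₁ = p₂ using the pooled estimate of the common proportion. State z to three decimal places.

z = 2.425

p̂₁ = 460/534 ≈ 0.86142, p̂₂ = 356/443 ≈ 0.80361.
Pooled p̂ = (460+356)/(534+443) = 816/977 = 0.83521.
SE = √(p̂(1−p̂)(1/n₁+1/n₂)) = √(0.83521·0.16479·0.00413) = √(0.000568429) = 0.02384.
z = (0.86142 − 0.80361)/0.02384 = 0.05781/0.02384 = 2.425.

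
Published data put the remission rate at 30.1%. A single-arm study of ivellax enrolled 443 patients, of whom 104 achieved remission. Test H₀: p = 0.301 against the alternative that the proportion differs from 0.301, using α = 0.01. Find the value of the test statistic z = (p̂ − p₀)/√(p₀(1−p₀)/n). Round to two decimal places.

p̂ = 104/443 = 0.2348.
Standard error under H₀: √(0.301×0.699/443) = 0.0218.
z = (0.2348 − 0.301)/0.0218 = -0.0662/0.0218 = -3.04.
Two-sided p-value ≈ 2·Φ(−3.039) = 0.0024; since p < α = 0.01, reject H₀.

z = -3.04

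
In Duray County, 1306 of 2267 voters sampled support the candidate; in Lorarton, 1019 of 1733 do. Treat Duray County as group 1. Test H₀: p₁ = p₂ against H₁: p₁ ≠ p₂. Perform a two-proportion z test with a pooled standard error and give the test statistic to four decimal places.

z = -0.7563

p̂₁ = 1306/2267 ≈ 0.576092, p̂₂ = 1019/1733 ≈ 0.587998.
Pooled p̂ = (1306+1019)/(2267+1733) = 2325/4000 = 0.581250.
SE = √(0.243398 × 0.00101815) = 0.015742.
z = (0.576092 − 0.587998)/0.015742 = -0.011906/0.015742 = -0.7563.
p-value = 2·P(Z > 0.756) ≈ 0.4495.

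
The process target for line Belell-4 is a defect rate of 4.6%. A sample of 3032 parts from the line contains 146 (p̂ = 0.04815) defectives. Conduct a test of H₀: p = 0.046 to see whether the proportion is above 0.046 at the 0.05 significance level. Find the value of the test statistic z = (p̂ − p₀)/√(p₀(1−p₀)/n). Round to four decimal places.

p̂ = 146/3032 = 0.0481530.
Standard error under H₀: √(0.046×0.954/3032) = 0.0038044.
z = (0.0481530 − 0.046)/0.0038044 = 0.0021530/0.0038044 = 0.5659.
p-value = P(Z > 0.566) ≈ 0.2857. With α = 0.05, fail to reject H₀.

z = 0.5659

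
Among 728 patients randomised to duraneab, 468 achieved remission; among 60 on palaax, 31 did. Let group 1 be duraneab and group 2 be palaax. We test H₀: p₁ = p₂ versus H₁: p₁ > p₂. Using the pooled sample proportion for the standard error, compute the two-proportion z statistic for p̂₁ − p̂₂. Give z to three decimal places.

p̂₁ = 468/728 ≈ 0.642857, p̂₂ = 31/60 ≈ 0.516667.
Pooled p̂ = (468+31)/(728+60) = 499/788 = 0.633249.
SE = √(0.232245 × 0.0180403) = 0.064728.
z = (0.642857 − 0.516667)/0.064728 = 0.126190/0.064728 = 1.950.

z = 1.950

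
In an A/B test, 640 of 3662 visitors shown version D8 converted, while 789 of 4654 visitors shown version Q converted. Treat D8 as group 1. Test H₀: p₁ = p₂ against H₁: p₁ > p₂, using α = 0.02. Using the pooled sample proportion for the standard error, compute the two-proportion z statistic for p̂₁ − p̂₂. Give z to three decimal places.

z = 0.628

p̂₁ = 640/3662 ≈ 0.174768, p̂₂ = 789/4654 ≈ 0.169532.
Pooled p̂ = (640+789)/(3662+4654) = 1429/8316 = 0.171837.
SE = √(p̂(1−p̂)(1/n₁+1/n₂)) = √(0.171837·0.828163·0.000487944) = √(6.94389e-05) = 0.008333.
z = (0.174768 − 0.169532)/0.008333 = 0.005236/0.008333 = 0.628.
p-value = P(Z > 0.628) ≈ 0.2649; since p > α = 0.02, fail to reject H₀.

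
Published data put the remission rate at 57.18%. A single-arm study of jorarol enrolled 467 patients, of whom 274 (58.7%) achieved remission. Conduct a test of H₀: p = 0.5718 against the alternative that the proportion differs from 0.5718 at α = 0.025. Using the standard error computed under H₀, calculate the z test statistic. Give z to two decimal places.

z = 0.65

p̂ = 274/467 = 0.5867.
Under H₀, SE = √(0.5718·0.4282/467) = √(0.000524293) = 0.0229.
z = (0.5867 − 0.5718)/0.0229 = 0.0149/0.0229 = 0.65.
Two-sided p-value ≈ 2·Φ(−0.652) = 0.5146. With α = 0.025, fail to reject H₀.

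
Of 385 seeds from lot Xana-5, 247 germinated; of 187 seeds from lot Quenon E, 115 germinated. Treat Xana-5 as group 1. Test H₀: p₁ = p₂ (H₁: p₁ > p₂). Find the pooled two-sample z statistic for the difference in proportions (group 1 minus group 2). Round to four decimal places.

z = 0.6188

p̂₁ = 247/385 ≈ 0.641558, p̂₂ = 115/187 ≈ 0.614973.
Pooled p̂ = (247+115)/(385+187) = 362/572 = 0.632867.
SE = √(0.232346 × 0.007945) = 0.042965.
z = (0.641558 − 0.614973)/0.042965 = 0.026585/0.042965 = 0.6188.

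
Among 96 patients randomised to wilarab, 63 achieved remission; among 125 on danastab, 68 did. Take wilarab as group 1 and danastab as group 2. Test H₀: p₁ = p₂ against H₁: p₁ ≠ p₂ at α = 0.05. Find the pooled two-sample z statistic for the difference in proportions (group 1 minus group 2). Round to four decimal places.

p̂₁ = 63/96 = 0.656250, p̂₂ = 68/125 = 0.544000.
Pooled p̂ = (63+68)/(96+125) = 131/221 = 0.592760.
SE = √(p̂(1−p̂)(1/n₁+1/n₂)) = √(0.592760·0.407240·0.0184167) = √(0.0044457) = 0.066676.
z = (0.656250 − 0.544000)/0.066676 = 0.112250/0.066676 = 1.6835.
Two-sided p-value ≈ 2·Φ(−1.684) = 0.0923, so at α = 0.05 we fail to reject H₀.

z = 1.6835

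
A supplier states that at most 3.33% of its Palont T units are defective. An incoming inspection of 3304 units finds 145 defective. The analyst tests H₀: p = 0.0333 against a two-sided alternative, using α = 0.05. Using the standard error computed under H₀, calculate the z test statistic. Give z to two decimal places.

z = 3.39

p̂ = 145/3304 ≈ 0.04389.
Standard error under H₀: √(0.0333×0.9667/3304) = 0.00312.
z = (0.04389 − 0.0333)/0.00312 = 0.01059/0.00312 = 3.39.
p-value = 2·P(Z > 3.392) ≈ 0.0007, so at α = 0.05 we reject H₀.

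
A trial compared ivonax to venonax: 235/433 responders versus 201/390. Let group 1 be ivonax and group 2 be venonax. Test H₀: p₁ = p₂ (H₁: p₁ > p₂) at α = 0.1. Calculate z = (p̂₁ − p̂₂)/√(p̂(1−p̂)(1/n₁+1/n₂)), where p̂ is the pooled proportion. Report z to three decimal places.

z = 0.785

p̂₁ = 235/433 = 0.54273, p̂₂ = 201/390 = 0.51538.
Pooled p̂ = (235+201)/(433+390) = 436/823 = 0.52977.
SE = √(0.249114 × 0.00487357) = 0.03484.
z = (0.54273 − 0.51538)/0.03484 = 0.02735/0.03484 = 0.785.
p-value = P(Z > 0.785) ≈ 0.2163; since p > α = 0.1, fail to reject H₀.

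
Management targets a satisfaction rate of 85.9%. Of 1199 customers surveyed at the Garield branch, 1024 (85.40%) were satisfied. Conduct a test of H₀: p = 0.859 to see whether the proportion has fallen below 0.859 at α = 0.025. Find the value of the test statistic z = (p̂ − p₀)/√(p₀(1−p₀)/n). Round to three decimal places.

p̂ = 1024/1199 = 0.85405.
SE = √(p₀(1−p₀)/n) = √(0.12112/1199) = 0.01005.
z = (0.85405 − 0.859)/0.01005 = -0.00495/0.01005 = -0.493.
p-value = P(Z < -0.493) ≈ 0.3110; since p > α = 0.025, fail to reject H₀.

z = -0.493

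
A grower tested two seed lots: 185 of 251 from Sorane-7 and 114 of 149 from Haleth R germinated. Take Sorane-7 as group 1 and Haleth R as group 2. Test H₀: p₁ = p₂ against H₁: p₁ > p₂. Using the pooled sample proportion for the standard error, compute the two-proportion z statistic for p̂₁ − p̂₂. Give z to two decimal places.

z = -0.62

p̂₁ = 185/251 = 0.7371, p̂₂ = 114/149 = 0.7651.
Pooled p̂ = (185+114)/(251+149) = 299/400 = 0.7475.
SE = √(0.188744 × 0.0106955) = 0.0449.
z = (0.7371 − 0.7651)/0.0449 = -0.0280/0.0449 = -0.62.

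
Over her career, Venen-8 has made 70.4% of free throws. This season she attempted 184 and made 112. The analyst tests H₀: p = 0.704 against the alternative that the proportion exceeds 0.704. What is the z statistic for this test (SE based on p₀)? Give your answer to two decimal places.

z = -2.83

p̂ = 112/184 = 0.6087.
Standard error under H₀: √(0.704×0.296/184) = 0.0337.
z = (0.6087 − 0.704)/0.0337 = -0.0953/0.0337 = -2.83.
p-value = P(Z > -2.832) ≈ 0.9977.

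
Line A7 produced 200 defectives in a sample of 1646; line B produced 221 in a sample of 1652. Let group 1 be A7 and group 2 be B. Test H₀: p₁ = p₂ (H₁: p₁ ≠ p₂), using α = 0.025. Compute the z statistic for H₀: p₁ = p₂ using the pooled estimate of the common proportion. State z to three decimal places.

p̂₁ = 200/1646 ≈ 0.12151, p̂₂ = 221/1652 ≈ 0.13378.
Pooled p̂ = (200+221)/(1646+1652) = 421/3298 = 0.12765.
SE = √(p̂(1−p̂)(1/n₁+1/n₂)) = √(0.12765·0.87235·0.00121286) = √(0.000135061) = 0.01162.
z = (0.12151 − 0.13378)/0.01162 = -0.01227/0.01162 = -1.056.
p-value = 2·P(Z > 1.056) ≈ 0.2910; since p > α = 0.025, fail to reject H₀.

z = -1.056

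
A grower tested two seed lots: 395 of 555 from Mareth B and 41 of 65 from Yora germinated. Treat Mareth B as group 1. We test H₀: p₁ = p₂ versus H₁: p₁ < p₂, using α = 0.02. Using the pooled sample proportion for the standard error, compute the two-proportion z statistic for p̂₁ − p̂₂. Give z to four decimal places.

z = 1.3515

p̂₁ = 395/555 = 0.711712, p̂₂ = 41/65 = 0.630769.
Pooled p̂ = (395+41)/(555+65) = 436/620 = 0.703226.
SE = √(0.208699 × 0.0171864) = 0.059890.
z = (0.711712 − 0.630769)/0.059890 = 0.080943/0.059890 = 1.3515.
p-value = P(Z < 1.352) ≈ 0.9117, so at α = 0.02 we fail to reject H₀.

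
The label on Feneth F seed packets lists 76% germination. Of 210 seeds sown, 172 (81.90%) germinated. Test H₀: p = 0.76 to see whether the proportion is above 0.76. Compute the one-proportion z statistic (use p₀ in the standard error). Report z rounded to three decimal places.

z = 2.004

p̂ = 172/210 = 0.81905.
Standard error under H₀: √(0.76×0.24/210) = 0.02947.
z = (0.81905 − 0.76)/0.02947 = 0.05905/0.02947 = 2.004.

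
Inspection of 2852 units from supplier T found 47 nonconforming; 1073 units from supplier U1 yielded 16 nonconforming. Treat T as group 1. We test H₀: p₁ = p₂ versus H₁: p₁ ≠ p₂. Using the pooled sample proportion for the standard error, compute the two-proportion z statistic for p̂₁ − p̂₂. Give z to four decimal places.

p̂₁ = 47/2852 ≈ 0.0164797, p̂₂ = 16/1073 ≈ 0.0149115.
Pooled p̂ = (47+16)/(2852+1073) = 63/3925 = 0.0160510.
SE = √(p̂(1−p̂)(1/n₁+1/n₂)) = √(0.0160510·0.9839490·0.0012826) = √(2.02565e-05) = 0.0045007.
z = (0.0164797 − 0.0149115)/0.0045007 = 0.0015682/0.0045007 = 0.3484.
p-value = 2·P(Z > 0.348) ≈ 0.7275.

z = 0.3484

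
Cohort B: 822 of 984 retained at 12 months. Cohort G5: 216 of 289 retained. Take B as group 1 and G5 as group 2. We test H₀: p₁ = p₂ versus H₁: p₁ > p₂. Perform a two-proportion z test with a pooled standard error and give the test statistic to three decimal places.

p̂₁ = 822/984 = 0.83537, p̂₂ = 216/289 = 0.74740.
Pooled p̂ = (822+216)/(984+289) = 1038/1273 = 0.81540.
SE = √(p̂(1−p̂)(1/n₁+1/n₂)) = √(0.81540·0.18460·0.00447647) = √(0.00067382) = 0.02596.
z = (0.83537 − 0.74740)/0.02596 = 0.08797/0.02596 = 3.389.
p-value = P(Z > 3.389) ≈ 0.0004.

z = 3.389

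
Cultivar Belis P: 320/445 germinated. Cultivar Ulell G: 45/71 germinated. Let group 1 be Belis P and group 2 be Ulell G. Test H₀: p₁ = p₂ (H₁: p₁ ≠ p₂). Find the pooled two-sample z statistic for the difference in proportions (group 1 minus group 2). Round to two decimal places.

p̂₁ = 320/445 ≈ 0.7191, p̂₂ = 45/71 ≈ 0.6338.
Pooled p̂ = (320+45)/(445+71) = 365/516 = 0.7074.
SE = √(p̂(1−p̂)(1/n₁+1/n₂)) = √(0.7074·0.2926·0.0163317) = √(0.00338066) = 0.0581.
z = (0.7191 − 0.6338)/0.0581 = 0.0853/0.0581 = 1.47.
Two-sided p-value ≈ 2·Φ(−1.467) = 0.1424.

z = 1.47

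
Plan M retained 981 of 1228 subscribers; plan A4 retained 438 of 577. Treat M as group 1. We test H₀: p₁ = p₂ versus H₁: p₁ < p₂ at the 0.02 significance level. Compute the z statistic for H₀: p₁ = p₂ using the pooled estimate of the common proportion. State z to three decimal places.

p̂₁ = 981/1228 = 0.798860, p̂₂ = 438/577 = 0.759099.
Pooled p̂ = (981+438)/(1228+577) = 1419/1805 = 0.786150.
SE = √(0.168118 × 0.00254743) = 0.020695.
z = (0.798860 − 0.759099)/0.020695 = 0.039761/0.020695 = 1.921.
p-value = P(Z < 1.921) ≈ 0.9727, so at α = 0.02 we fail to reject H₀.

z = 1.921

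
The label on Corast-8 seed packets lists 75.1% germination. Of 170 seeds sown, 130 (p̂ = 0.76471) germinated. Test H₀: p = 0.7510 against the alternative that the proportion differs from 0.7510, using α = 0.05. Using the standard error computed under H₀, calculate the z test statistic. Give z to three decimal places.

z = 0.413

p̂ = 130/170 = 0.76471.
SE = √(p₀(1−p₀)/n) = √(0.187/170) = 0.03317.
z = (0.76471 − 0.751)/0.03317 = 0.01371/0.03317 = 0.413.
Two-sided p-value ≈ 2·Φ(−0.413) = 0.6794. With α = 0.05, fail to reject H₀.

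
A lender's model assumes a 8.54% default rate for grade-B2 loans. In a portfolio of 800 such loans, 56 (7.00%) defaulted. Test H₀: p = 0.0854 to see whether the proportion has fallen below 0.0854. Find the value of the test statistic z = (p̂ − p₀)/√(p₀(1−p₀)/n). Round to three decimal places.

z = -1.559

p̂ = 56/800 = 0.07000.
Under H₀, SE = √(0.0854·0.9146/800) = √(9.76335e-05) = 0.00988.
z = (0.07000 − 0.0854)/0.00988 = -0.01540/0.00988 = -1.559.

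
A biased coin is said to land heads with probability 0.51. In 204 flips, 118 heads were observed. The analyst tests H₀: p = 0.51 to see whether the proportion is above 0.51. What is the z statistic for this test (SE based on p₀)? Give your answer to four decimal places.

p̂ = 118/204 = 0.578431.
Under H₀, SE = √(0.51·0.49/204) = √(0.001225) = 0.035000.
z = (0.578431 − 0.51)/0.035000 = 0.068431/0.035000 = 1.9552.

z = 1.9552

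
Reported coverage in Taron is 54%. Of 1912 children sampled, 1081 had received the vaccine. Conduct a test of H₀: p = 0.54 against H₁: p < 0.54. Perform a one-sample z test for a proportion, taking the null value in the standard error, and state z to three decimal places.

p̂ = 1081/1912 ≈ 0.56538.
Under H₀, SE = √(0.54·0.46/1912) = √(0.000129916) = 0.01140.
z = (0.56538 − 0.54)/0.01140 = 0.02538/0.01140 = 2.226.

z = 2.226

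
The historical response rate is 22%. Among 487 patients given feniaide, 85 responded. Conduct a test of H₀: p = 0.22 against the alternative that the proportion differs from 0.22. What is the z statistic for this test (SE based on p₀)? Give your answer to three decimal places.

z = -2.422

p̂ = 85/487 ≈ 0.17454.
Under H₀, SE = √(0.22·0.78/487) = √(0.000352361) = 0.01877.
z = (0.17454 − 0.22)/0.01877 = -0.04546/0.01877 = -2.422.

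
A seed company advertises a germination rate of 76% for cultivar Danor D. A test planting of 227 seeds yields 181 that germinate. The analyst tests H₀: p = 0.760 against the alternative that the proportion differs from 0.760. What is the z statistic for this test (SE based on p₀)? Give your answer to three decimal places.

z = 1.318

p̂ = 181/227 = 0.79736.
SE = √(p₀(1−p₀)/n) = √(0.1824/227) = 0.02835.
z = (0.79736 − 0.76)/0.02835 = 0.03736/0.02835 = 1.318.
Two-sided p-value ≈ 2·Φ(−1.318) = 0.1875.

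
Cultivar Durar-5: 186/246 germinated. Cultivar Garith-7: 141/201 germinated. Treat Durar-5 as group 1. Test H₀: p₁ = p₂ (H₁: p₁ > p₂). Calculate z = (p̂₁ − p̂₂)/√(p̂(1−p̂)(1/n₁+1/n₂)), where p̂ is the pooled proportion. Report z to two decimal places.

z = 1.30

p̂₁ = 186/246 ≈ 0.7561, p̂₂ = 141/201 ≈ 0.7015.
Pooled p̂ = (186+141)/(246+201) = 327/447 = 0.7315.
SE = √(p̂(1−p̂)(1/n₁+1/n₂)) = √(0.7315·0.2685·0.00904017) = √(0.00177538) = 0.0421.
z = (0.7561 − 0.7015)/0.0421 = 0.0546/0.0421 = 1.30.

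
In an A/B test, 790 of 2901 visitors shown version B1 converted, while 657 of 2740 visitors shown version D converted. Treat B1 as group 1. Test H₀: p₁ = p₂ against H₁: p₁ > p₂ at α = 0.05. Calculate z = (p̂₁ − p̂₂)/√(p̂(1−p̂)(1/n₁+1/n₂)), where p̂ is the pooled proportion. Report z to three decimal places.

z = 2.797

p̂₁ = 790/2901 ≈ 0.272320, p̂₂ = 657/2740 ≈ 0.239781.
Pooled p̂ = (790+657)/(2901+2740) = 1447/5641 = 0.256515.
SE = √(p̂(1−p̂)(1/n₁+1/n₂)) = √(0.256515·0.743485·0.000709672) = √(0.000135345) = 0.011634.
z = (0.272320 − 0.239781)/0.011634 = 0.032539/0.011634 = 2.797.
p-value = P(Z > 2.797) ≈ 0.0026. With α = 0.05, reject H₀.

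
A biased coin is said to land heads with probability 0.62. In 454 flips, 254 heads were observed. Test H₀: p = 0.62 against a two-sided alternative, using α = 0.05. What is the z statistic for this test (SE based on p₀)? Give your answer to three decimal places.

p̂ = 254/454 = 0.55947.
Standard error under H₀: √(0.62×0.38/454) = 0.02278.
z = (0.55947 − 0.62)/0.02278 = -0.06053/0.02278 = -2.657.
Two-sided p-value ≈ 2·Φ(−2.657) = 0.0079; since p < α = 0.05, reject H₀.

z = -2.657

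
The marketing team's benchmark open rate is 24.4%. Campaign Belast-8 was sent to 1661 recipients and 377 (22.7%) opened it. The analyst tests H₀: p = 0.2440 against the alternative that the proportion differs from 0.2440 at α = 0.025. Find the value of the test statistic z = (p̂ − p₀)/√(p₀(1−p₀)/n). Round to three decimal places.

p̂ = 377/1661 = 0.22697.
Under H₀, SE = √(0.244·0.756/1661) = √(0.000111056) = 0.01054.
z = (0.22697 − 0.244)/0.01054 = -0.01703/0.01054 = -1.616.
p-value = 2·P(Z > 1.616) ≈ 0.1061. With α = 0.025, fail to reject H₀.

z = -1.616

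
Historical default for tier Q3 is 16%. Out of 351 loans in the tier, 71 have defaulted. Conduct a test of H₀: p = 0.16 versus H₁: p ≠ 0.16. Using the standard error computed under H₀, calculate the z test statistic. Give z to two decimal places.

p̂ = 71/351 ≈ 0.2023.
Standard error under H₀: √(0.16×0.84/351) = 0.0196.
z = (0.2023 − 0.16)/0.0196 = 0.0423/0.0196 = 2.16.
Two-sided p-value ≈ 2·Φ(−2.161) = 0.0307.

z = 2.16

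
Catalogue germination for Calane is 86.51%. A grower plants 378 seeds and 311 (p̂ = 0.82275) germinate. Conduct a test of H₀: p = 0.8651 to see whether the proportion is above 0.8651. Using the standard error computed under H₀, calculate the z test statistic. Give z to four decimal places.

z = -2.4102

p̂ = 311/378 = 0.822751.
Standard error under H₀: √(0.8651×0.1349/378) = 0.017571.
z = (0.822751 − 0.8651)/0.017571 = -0.042349/0.017571 = -2.4102.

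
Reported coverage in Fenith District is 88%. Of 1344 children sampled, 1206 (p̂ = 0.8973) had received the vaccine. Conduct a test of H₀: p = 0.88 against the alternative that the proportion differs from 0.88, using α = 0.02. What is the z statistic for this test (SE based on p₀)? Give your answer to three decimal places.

z = 1.954

p̂ = 1206/1344 ≈ 0.897321.
SE = √(p₀(1−p₀)/n) = √(0.1056/1344) = 0.008864.
z = (0.897321 − 0.88)/0.008864 = 0.017321/0.008864 = 1.954.
p-value = 2·P(Z > 1.954) ≈ 0.0507. With α = 0.02, fail to reject H₀.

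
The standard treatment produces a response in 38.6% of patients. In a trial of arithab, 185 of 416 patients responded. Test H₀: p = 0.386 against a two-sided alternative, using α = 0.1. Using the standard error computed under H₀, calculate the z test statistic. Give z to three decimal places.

z = 2.460

p̂ = 185/416 = 0.44471.
Standard error under H₀: √(0.386×0.614/416) = 0.02387.
z = (0.44471 − 0.386)/0.02387 = 0.05871/0.02387 = 2.460.
Two-sided p-value ≈ 2·Φ(−2.460) = 0.0139, so at α = 0.1 we reject H₀.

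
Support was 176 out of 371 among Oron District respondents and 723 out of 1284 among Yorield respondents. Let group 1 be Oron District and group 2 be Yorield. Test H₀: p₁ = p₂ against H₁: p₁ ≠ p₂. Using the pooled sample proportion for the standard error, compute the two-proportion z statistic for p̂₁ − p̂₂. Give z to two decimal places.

z = -3.02

p̂₁ = 176/371 ≈ 0.4744, p̂₂ = 723/1284 ≈ 0.5631.
Pooled p̂ = (176+723)/(371+1284) = 899/1655 = 0.5432.
SE = √(0.248134 × 0.00347423) = 0.0294.
z = (0.4744 − 0.5631)/0.0294 = -0.0887/0.0294 = -3.02.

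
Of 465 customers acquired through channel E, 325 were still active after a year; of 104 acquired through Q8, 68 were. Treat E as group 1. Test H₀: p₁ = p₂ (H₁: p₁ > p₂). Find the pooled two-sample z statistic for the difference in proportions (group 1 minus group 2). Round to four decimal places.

z = 0.8991

p̂₁ = 325/465 = 0.698925, p̂₂ = 68/104 = 0.653846.
Pooled p̂ = (325+68)/(465+104) = 393/569 = 0.690685.
SE = √(0.213639 × 0.0117659) = 0.050136.
z = (0.698925 − 0.653846)/0.050136 = 0.045079/0.050136 = 0.8991.
p-value = P(Z > 0.899) ≈ 0.1843.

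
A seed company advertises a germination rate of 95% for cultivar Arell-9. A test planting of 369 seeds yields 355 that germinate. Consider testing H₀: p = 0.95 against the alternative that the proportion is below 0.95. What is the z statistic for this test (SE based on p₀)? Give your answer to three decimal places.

z = 1.063

p̂ = 355/369 ≈ 0.96206.
SE = √(p₀(1−p₀)/n) = √(0.0475/369) = 0.01135.
z = (0.96206 − 0.95)/0.01135 = 0.01206/0.01135 = 1.063.
p-value = P(Z < 1.063) ≈ 0.8561.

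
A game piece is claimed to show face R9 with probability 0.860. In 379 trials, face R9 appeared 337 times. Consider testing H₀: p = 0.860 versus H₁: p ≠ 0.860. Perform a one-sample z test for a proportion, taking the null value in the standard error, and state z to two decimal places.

z = 1.64

p̂ = 337/379 = 0.8892.
SE = √(p₀(1−p₀)/n) = √(0.1204/379) = 0.0178.
z = (0.8892 − 0.86)/0.0178 = 0.0292/0.0178 = 1.64.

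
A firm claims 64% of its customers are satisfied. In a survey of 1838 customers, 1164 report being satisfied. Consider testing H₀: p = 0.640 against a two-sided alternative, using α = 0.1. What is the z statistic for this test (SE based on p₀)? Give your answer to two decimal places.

z = -0.60

p̂ = 1164/1838 ≈ 0.6333.
SE = √(p₀(1−p₀)/n) = √(0.2304/1838) = 0.0112.
z = (0.6333 − 0.64)/0.0112 = -0.0067/0.0112 = -0.60.
Two-sided p-value ≈ 2·Φ(−0.599) = 0.5494, so at α = 0.1 we fail to reject H₀.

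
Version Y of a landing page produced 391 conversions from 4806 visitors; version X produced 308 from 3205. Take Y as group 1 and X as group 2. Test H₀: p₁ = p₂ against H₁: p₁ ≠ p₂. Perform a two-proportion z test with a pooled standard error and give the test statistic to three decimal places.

z = -2.291

p̂₁ = 391/4806 ≈ 0.081357, p̂₂ = 308/3205 ≈ 0.096100.
Pooled p̂ = (391+308)/(4806+3205) = 699/8011 = 0.087255.
SE = √(p̂(1−p̂)(1/n₁+1/n₂)) = √(0.087255·0.912745·0.000520086) = √(4.14205e-05) = 0.006436.
z = (0.081357 − 0.096100)/0.006436 = -0.014743/0.006436 = -2.291.
Two-sided p-value ≈ 2·Φ(−2.291) = 0.0220.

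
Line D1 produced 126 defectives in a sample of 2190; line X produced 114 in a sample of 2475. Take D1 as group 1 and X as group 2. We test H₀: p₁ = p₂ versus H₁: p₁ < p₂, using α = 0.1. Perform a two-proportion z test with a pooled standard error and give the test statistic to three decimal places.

p̂₁ = 126/2190 ≈ 0.05753, p̂₂ = 114/2475 ≈ 0.04606.
Pooled p̂ = (126+114)/(2190+2475) = 240/4665 = 0.05145.
SE = √(p̂(1−p̂)(1/n₁+1/n₂)) = √(0.05145·0.94855·0.000860661) = √(4.20004e-05) = 0.00648.
z = (0.05753 − 0.04606)/0.00648 = 0.01147/0.00648 = 1.770.
p-value = P(Z < 1.770) ≈ 0.9617, so at α = 0.1 we fail to reject H₀.

z = 1.770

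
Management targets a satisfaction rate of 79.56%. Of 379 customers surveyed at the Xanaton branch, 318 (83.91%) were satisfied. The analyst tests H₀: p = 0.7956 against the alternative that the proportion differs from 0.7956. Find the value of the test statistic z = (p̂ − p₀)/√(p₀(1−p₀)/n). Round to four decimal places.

z = 2.0976

p̂ = 318/379 ≈ 0.839050.
Standard error under H₀: √(0.7956×0.2044/379) = 0.020714.
z = (0.839050 − 0.7956)/0.020714 = 0.043450/0.020714 = 2.0976.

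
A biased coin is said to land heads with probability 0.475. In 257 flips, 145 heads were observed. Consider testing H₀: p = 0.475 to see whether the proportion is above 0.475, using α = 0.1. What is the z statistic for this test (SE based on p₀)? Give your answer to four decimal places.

z = 2.8636

p̂ = 145/257 ≈ 0.564202.
Under H₀, SE = √(0.475·0.525/257) = √(0.000970331) = 0.031150.
z = (0.564202 − 0.475)/0.031150 = 0.089202/0.031150 = 2.8636.
p-value = P(Z > 2.864) ≈ 0.0021. With α = 0.1, reject H₀.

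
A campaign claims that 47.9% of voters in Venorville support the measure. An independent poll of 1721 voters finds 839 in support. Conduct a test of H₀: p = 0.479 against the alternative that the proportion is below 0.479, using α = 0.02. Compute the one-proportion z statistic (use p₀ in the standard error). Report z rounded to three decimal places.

z = 0.706

p̂ = 839/1721 ≈ 0.487507.
Under H₀, SE = √(0.479·0.521/1721) = √(0.000145008) = 0.012042.
z = (0.487507 − 0.479)/0.012042 = 0.008507/0.012042 = 0.706.
p-value = P(Z < 0.706) ≈ 0.7601; since p > α = 0.02, fail to reject H₀.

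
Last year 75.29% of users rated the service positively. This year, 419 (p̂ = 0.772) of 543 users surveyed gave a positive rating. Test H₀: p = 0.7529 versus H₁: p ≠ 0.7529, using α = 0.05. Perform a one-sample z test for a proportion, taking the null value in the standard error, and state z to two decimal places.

z = 1.01

p̂ = 419/543 = 0.7716.
Standard error under H₀: √(0.7529×0.2471/543) = 0.0185.
z = (0.7716 − 0.7529)/0.0185 = 0.0187/0.0185 = 1.01.
p-value = 2·P(Z > 1.012) ≈ 0.3114; since p > α = 0.05, fail to reject H₀.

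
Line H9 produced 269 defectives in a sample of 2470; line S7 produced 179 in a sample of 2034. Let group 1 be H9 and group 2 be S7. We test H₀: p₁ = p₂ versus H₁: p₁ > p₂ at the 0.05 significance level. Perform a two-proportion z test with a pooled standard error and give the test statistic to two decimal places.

p̂₁ = 269/2470 ≈ 0.10891, p̂₂ = 179/2034 ≈ 0.08800.
Pooled p̂ = (269+179)/(2470+2034) = 448/4504 = 0.09947.
SE = √(p̂(1−p̂)(1/n₁+1/n₂)) = √(0.09947·0.90053·0.0008965) = √(8.03026e-05) = 0.00896.
z = (0.10891 − 0.08800)/0.00896 = 0.02091/0.00896 = 2.33.
p-value = P(Z > 2.333) ≈ 0.0098. With α = 0.05, reject H₀.

z = 2.33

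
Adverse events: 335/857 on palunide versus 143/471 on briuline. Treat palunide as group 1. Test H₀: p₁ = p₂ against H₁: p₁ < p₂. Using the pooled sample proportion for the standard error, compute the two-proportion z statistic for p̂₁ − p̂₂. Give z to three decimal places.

p̂₁ = 335/857 = 0.39090, p̂₂ = 143/471 = 0.30361.
Pooled p̂ = (335+143)/(857+471) = 478/1328 = 0.35994.
SE = √(0.230383 × 0.00329) = 0.02753.
z = (0.39090 − 0.30361)/0.02753 = 0.08729/0.02753 = 3.171.

z = 3.171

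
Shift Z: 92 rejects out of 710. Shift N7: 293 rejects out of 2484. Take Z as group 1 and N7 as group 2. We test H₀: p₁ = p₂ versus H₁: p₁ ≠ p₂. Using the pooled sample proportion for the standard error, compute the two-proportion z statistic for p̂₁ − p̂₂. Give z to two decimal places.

p̂₁ = 92/710 ≈ 0.12958, p̂₂ = 293/2484 ≈ 0.11795.
Pooled p̂ = (92+293)/(710+2484) = 385/3194 = 0.12054.
SE = √(p̂(1−p̂)(1/n₁+1/n₂)) = √(0.12054·0.87946·0.00181103) = √(0.000191985) = 0.01386.
z = (0.12958 − 0.11795)/0.01386 = 0.01163/0.01386 = 0.84.
Two-sided p-value ≈ 2·Φ(−0.839) = 0.4016.

z = 0.84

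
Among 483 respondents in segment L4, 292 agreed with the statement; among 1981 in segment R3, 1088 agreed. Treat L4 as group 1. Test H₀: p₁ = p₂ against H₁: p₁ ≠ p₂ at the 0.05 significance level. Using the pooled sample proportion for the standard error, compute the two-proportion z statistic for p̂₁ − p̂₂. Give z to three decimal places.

z = 2.197

p̂₁ = 292/483 = 0.60455, p̂₂ = 1088/1981 = 0.54922.
Pooled p̂ = (292+1088)/(483+1981) = 1380/2464 = 0.56006.
SE = √(0.246392 × 0.00257519) = 0.02519.
z = (0.60455 − 0.54922)/0.02519 = 0.05533/0.02519 = 2.197.
p-value = 2·P(Z > 2.197) ≈ 0.0280; since p < α = 0.05, reject H₀.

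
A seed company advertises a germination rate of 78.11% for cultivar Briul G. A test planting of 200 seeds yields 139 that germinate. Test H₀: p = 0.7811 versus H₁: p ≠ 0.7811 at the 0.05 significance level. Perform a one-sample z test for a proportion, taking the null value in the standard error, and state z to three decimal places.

p̂ = 139/200 ≈ 0.69500.
Standard error under H₀: √(0.7811×0.2189/200) = 0.02924.
z = (0.69500 − 0.7811)/0.02924 = -0.08610/0.02924 = -2.945.
p-value = 2·P(Z > 2.945) ≈ 0.0032, so at α = 0.05 we reject H₀.

z = -2.945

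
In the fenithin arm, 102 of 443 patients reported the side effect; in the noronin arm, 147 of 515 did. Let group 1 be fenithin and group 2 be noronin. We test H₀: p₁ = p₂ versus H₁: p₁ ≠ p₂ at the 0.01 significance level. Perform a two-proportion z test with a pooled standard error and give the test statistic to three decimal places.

z = -1.942

p̂₁ = 102/443 = 0.23025, p̂₂ = 147/515 = 0.28544.
Pooled p̂ = (102+147)/(443+515) = 249/958 = 0.25992.
SE = √(p̂(1−p̂)(1/n₁+1/n₂)) = √(0.25992·0.74008·0.00419908) = √(0.000807735) = 0.02842.
z = (0.23025 − 0.28544)/0.02842 = -0.05519/0.02842 = -1.942.
Two-sided p-value ≈ 2·Φ(−1.942) = 0.0522; since p > α = 0.01, fail to reject H₀.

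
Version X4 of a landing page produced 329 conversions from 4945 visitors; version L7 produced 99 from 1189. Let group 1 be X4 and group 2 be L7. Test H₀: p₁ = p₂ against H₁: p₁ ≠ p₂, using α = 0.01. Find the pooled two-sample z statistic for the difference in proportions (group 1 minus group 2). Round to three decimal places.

z = -2.033

p̂₁ = 329/4945 = 0.06653, p̂₂ = 99/1189 = 0.08326.
Pooled p̂ = (329+99)/(4945+1189) = 428/6134 = 0.06978.
SE = √(0.0649065 × 0.00104327) = 0.00823.
z = (0.06653 − 0.08326)/0.00823 = -0.01673/0.00823 = -2.033.
Two-sided p-value ≈ 2·Φ(−2.033) = 0.0420; since p > α = 0.01, fail to reject H₀.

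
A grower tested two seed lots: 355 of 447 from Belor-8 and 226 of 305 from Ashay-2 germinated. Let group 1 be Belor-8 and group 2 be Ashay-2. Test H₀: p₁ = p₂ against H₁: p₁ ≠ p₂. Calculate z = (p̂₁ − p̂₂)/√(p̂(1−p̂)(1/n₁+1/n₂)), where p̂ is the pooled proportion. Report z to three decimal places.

p̂₁ = 355/447 = 0.79418, p̂₂ = 226/305 = 0.74098.
Pooled p̂ = (355+226)/(447+305) = 581/752 = 0.77261.
SE = √(p̂(1−p̂)(1/n₁+1/n₂)) = √(0.77261·0.22739·0.00551582) = √(0.000969052) = 0.03113.
z = (0.79418 − 0.74098)/0.03113 = 0.05320/0.03113 = 1.709.

z = 1.709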